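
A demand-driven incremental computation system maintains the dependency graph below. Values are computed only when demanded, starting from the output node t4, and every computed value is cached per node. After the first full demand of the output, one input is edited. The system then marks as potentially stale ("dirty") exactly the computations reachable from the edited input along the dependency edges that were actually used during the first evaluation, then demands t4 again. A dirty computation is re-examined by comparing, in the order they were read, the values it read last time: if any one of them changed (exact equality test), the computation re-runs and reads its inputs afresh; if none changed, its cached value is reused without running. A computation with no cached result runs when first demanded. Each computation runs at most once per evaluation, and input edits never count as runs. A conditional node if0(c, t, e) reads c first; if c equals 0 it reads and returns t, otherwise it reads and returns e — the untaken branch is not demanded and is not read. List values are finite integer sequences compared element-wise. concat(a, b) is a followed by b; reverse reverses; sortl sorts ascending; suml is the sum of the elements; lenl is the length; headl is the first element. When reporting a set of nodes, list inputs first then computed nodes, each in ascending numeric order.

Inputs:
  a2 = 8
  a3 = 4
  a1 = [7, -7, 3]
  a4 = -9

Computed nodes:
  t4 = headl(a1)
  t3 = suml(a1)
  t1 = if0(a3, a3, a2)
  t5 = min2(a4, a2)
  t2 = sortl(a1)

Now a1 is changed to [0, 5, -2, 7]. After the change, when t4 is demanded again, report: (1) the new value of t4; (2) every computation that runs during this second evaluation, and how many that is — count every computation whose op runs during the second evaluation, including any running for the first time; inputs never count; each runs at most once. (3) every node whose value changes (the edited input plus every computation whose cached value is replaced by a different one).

New value of t4: 0.
Computations that run: t4 — 1 in total.
Values that change: a1, t4.

First evaluation (everything demanded from the output):
  t4 = headl([7, -7, 3]) = 7

Propagation after the edit:
  t4: runs — a1 [7, -7, 3]->[0, 5, -2, 7]; result 0.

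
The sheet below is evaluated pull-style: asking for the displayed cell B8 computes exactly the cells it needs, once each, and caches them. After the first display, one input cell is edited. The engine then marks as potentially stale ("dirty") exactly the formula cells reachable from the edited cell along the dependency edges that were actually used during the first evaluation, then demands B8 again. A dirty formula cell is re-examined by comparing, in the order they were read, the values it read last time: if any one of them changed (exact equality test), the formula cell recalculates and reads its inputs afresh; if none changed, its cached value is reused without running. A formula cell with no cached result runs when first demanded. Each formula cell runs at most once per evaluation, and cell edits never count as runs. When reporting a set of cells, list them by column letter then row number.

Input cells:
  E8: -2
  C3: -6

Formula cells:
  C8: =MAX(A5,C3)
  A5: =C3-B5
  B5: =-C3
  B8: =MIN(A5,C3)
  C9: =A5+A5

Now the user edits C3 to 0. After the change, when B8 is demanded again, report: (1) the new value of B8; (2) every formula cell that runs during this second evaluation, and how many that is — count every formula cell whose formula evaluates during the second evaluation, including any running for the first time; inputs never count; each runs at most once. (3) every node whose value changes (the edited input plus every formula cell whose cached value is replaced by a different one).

Demanding B8 again yields 0.
3 formula cells run: A5, B5, B8.
The nodes whose values change: A5, B5, B8, C3.

First demand of the output computes:
  B5 = -(-6) = 6
  A5 = -6 - 6 = -12
  B8 = MIN(-12, -6) = -12

After the edit, cleaning proceeds:
  B5: a read changed (C3 -6->0) — executes, giving 0.
  A5: a read changed (C3 -6->0; B5 6->0) — executes, giving 0.
  B8: a read changed (A5 -12->0; C3 -6->0) — executes, giving 0.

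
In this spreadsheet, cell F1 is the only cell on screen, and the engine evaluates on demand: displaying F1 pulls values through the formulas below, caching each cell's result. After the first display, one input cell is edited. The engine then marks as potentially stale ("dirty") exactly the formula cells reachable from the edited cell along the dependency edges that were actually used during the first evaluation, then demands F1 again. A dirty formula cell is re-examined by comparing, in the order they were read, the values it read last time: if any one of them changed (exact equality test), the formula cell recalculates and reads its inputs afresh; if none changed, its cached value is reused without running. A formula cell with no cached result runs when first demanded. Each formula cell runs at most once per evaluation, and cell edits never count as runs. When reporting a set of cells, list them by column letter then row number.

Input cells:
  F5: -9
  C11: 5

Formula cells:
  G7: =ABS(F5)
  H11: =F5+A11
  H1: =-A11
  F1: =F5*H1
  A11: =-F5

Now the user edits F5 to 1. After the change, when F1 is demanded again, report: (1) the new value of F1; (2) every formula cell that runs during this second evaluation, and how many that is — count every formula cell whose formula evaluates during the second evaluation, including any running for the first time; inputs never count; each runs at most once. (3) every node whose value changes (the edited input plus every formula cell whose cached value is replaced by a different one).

Initial pass — values computed on the first demand:
  A11 = -(-9) = 9
  H1 = -(9) = -9
  F1 = -9 * -9 = 81

Second demand — change propagation:
  A11: re-runs because F5 -9->1; new result -1.
  H1: re-runs because A11 9->-1; new result 1.
  F1: re-runs because F5 -9->1; H1 -9->1; new result 1.

F1 now evaluates to 1.
Run set: A11, F1, H1 (3 run).
Changed values: A11, F1, F5, H1.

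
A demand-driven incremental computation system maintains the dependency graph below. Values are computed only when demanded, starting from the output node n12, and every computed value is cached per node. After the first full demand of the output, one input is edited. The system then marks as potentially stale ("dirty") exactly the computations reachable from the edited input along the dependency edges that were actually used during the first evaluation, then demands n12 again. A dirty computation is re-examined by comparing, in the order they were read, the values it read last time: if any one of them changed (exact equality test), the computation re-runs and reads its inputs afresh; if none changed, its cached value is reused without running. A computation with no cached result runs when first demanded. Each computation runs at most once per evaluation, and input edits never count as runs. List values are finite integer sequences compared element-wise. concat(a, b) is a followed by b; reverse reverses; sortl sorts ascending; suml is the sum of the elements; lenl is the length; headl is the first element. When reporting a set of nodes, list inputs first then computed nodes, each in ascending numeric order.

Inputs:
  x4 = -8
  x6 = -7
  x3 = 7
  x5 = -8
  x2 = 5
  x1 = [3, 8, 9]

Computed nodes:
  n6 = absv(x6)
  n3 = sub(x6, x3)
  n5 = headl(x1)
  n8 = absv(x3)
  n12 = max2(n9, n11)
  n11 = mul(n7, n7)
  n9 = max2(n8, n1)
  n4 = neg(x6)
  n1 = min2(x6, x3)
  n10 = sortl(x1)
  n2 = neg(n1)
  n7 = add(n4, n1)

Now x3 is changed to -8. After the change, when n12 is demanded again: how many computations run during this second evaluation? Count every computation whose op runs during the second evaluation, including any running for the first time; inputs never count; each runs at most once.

First evaluation (everything demanded from the output):
  n1 = min2(-7, 7) = -7
  n4 = neg(-7) = 7
  n7 = add(7, -7) = 0
  n8 = absv(7) = 7
  n9 = max2(7, -7) = 7
  n11 = mul(0, 0) = 0
  n12 = max2(7, 0) = 7

Propagation after the edit:
  n1: runs — x3 7->-8; result -8.
  n7: runs — n1 -7->-8; result -1.
  n8: runs — x3 7->-8; result 8.
  n9: runs — n8 7->8; n1 -7->-8; result 8.
  n11: runs — n7 0->-1; n7 0->-1; result 1.
  n12: runs — n9 7->8; n11 0->1; result 8.

Computations that run: n1, n7, n8, n9, n11, n12 — 6 in total.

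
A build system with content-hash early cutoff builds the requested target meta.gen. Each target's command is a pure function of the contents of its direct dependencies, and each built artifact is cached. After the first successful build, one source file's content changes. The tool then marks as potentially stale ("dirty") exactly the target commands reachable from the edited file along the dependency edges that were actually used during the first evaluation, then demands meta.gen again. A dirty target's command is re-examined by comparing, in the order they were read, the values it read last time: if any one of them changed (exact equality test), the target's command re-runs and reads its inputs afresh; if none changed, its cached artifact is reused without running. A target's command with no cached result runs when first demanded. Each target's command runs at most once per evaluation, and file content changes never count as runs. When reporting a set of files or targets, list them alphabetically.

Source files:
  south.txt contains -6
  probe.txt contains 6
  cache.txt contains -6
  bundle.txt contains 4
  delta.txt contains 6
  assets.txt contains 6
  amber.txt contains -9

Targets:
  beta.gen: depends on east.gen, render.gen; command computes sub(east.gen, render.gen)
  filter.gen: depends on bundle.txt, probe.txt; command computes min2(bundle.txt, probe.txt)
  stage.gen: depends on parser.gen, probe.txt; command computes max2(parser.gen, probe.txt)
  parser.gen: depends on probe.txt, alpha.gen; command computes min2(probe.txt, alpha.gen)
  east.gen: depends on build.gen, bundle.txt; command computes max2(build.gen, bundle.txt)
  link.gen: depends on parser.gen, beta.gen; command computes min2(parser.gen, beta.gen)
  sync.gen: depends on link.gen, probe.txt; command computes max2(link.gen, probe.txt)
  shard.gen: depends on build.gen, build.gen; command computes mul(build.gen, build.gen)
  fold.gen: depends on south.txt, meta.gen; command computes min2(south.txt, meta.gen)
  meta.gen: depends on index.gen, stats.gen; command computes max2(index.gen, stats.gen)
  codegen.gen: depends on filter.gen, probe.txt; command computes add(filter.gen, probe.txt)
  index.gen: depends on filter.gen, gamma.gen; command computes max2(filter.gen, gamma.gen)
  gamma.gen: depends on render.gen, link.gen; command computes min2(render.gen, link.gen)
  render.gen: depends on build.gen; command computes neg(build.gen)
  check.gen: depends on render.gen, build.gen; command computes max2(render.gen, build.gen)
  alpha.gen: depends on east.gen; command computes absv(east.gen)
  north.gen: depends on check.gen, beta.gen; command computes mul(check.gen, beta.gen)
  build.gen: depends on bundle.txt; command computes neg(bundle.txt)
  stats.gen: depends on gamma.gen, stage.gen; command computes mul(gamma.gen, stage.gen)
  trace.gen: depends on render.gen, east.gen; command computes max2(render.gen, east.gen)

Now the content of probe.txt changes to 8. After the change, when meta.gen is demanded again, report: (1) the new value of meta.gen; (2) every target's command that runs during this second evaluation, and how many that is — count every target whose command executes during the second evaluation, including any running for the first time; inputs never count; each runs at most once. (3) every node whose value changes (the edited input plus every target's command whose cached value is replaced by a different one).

New value of meta.gen: 4.
Target commands that run: filter.gen, parser.gen, stage.gen, stats.gen — 4 in total.
Values that change: probe.txt, stage.gen.
Key observation: the cutoff stops propagation at link.gen — its inputs' values are unchanged, so it reuses its cache.

First evaluation (everything demanded from the output):
  build.gen = neg(4) = -4
  east.gen = max2(-4, 4) = 4
  alpha.gen = absv(4) = 4
  filter.gen = min2(4, 6) = 4
  parser.gen = min2(6, 4) = 4
  render.gen = neg(-4) = 4
  beta.gen = sub(4, 4) = 0
  link.gen = min2(4, 0) = 0
  gamma.gen = min2(4, 0) = 0
  index.gen = max2(4, 0) = 4
  stage.gen = max2(4, 6) = 6
  stats.gen = mul(0, 6) = 0
  meta.gen = max2(4, 0) = 4

Propagation after the edit:
  filter.gen: runs — probe.txt 6->8; result 4 (same value as before).
  parser.gen: runs — probe.txt 6->8; result 4 (same value as before).
  link.gen: checked — values it read are unchanged (parser.gen unchanged, beta.gen unchanged); reused cached 0 without running.
  gamma.gen: checked — values it read are unchanged (render.gen unchanged, link.gen unchanged); reused cached 0 without running.
  index.gen: checked — values it read are unchanged (filter.gen unchanged, gamma.gen unchanged); reused cached 4 without running.
  stage.gen: runs — probe.txt 6->8; result 8.
  stats.gen: runs — stage.gen 6->8; result 0 (same value as before).
  meta.gen: checked — values it read are unchanged (index.gen unchanged, stats.gen unchanged); reused cached 4 without running.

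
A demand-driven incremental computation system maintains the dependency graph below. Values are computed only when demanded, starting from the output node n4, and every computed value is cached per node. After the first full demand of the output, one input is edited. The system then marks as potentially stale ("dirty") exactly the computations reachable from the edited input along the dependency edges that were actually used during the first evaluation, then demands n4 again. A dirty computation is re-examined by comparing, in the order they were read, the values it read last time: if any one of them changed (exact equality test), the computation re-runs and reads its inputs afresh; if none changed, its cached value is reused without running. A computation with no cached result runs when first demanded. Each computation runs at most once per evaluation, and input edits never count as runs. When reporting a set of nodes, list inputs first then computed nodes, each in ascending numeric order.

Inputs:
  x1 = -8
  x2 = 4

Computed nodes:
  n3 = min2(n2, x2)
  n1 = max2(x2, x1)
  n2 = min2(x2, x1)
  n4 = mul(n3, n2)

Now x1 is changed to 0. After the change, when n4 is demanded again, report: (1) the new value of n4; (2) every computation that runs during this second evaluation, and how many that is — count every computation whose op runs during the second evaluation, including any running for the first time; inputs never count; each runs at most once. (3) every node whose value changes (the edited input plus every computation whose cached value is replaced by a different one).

New value of n4: 0.
Computations that run: n2, n3, n4 — 3 in total.
Values that change: x1, n2, n3, n4.

First evaluation (everything demanded from the output):
  n2 = min2(4, -8) = -8
  n3 = min2(-8, 4) = -8
  n4 = mul(-8, -8) = 64

Propagation after the edit:
  n2: runs — x1 -8->0; result 0.
  n3: runs — n2 -8->0; result 0.
  n4: runs — n3 -8->0; n2 -8->0; result 0.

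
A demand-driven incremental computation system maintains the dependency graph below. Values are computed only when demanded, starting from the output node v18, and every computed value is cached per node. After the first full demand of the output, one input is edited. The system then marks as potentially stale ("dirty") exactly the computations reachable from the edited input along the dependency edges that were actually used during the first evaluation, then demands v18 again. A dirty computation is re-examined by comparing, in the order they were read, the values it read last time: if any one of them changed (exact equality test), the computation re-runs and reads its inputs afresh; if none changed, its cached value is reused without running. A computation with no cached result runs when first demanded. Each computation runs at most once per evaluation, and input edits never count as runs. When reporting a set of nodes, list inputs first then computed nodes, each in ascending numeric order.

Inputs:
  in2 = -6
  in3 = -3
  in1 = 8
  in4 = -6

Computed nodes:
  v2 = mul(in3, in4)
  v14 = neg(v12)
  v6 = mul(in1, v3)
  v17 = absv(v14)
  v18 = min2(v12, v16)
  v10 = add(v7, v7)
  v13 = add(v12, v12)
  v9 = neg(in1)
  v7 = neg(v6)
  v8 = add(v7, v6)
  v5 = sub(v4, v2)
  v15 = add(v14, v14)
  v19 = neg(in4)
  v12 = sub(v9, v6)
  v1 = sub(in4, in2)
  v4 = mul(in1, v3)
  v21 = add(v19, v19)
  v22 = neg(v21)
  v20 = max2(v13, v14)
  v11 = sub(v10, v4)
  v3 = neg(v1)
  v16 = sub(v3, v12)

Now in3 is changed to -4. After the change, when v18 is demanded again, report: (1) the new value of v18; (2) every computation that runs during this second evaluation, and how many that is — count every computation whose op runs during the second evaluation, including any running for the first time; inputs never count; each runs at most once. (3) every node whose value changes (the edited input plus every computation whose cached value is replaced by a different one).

First evaluation (everything demanded from the output):
  v1 = sub(-6, -6) = 0
  v3 = neg(0) = 0
  v6 = mul(8, 0) = 0
  v9 = neg(8) = -8
  v12 = sub(-8, 0) = -8
  v16 = sub(0, -8) = 8
  v18 = min2(-8, 8) = -8

Propagation after the edit:
  in3 feeds no computation that the output demands — nothing is marked dirty and nothing runs.

Key observation: in3 is never demanded by the output, so the edit triggers no recomputation at all.

New value of v18: -8.
Computations that run: none — 0 in total.
Values that change: in3.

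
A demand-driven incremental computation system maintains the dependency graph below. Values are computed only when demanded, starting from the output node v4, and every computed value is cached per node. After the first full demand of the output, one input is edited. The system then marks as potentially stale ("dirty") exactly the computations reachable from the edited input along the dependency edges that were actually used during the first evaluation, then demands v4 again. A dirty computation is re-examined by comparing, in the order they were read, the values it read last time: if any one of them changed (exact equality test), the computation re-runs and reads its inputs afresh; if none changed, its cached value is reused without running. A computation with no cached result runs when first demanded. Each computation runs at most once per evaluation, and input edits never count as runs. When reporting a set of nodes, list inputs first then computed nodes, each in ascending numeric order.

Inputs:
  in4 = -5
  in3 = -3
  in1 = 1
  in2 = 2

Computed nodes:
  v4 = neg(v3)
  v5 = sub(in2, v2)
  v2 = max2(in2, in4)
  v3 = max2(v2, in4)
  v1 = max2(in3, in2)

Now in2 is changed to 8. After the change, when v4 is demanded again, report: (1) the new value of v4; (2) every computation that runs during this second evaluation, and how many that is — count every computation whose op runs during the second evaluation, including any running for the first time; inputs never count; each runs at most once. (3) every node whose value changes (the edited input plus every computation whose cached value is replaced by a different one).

New value of v4: -8.
Computations that run: v2, v3, v4 — 3 in total.
Values that change: in2, v2, v3, v4.

First evaluation (everything demanded from the output):
  v2 = max2(2, -5) = 2
  v3 = max2(2, -5) = 2
  v4 = neg(2) = -2

Propagation after the edit:
  v2: runs — in2 2->8; result 8.
  v3: runs — v2 2->8; result 8.
  v4: runs — v3 2->8; result -8.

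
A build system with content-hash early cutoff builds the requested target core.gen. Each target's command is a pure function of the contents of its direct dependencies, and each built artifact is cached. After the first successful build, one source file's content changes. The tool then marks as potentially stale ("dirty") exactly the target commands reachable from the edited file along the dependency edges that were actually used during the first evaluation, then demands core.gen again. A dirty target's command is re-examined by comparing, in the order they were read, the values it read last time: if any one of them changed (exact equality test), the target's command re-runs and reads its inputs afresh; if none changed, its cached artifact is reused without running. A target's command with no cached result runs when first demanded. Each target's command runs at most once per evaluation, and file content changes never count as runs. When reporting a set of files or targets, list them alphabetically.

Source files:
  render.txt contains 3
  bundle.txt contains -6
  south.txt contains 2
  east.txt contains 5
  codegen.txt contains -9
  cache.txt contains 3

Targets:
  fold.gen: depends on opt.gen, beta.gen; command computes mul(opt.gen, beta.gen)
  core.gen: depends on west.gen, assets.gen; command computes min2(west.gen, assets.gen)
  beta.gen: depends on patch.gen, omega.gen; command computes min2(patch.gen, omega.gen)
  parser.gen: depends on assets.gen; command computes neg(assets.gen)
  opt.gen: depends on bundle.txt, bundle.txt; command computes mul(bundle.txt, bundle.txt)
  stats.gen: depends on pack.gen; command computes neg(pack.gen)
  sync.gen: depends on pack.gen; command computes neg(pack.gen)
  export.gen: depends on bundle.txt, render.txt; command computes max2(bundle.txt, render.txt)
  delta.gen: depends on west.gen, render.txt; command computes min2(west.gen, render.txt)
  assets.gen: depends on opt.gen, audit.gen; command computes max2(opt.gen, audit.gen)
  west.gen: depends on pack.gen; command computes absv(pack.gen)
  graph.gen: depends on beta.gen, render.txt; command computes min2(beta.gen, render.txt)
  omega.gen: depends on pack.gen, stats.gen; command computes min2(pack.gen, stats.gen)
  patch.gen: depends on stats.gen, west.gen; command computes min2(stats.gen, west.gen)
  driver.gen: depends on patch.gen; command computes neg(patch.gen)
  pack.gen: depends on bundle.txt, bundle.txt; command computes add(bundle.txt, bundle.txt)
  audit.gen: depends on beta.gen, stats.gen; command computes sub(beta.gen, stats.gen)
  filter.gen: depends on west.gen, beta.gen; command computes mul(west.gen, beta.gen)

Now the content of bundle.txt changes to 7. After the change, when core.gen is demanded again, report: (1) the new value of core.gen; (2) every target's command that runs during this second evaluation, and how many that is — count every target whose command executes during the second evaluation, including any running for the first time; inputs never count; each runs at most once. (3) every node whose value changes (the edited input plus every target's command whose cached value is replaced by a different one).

New value of core.gen: 14.
Target commands that run: assets.gen, audit.gen, beta.gen, core.gen, omega.gen, opt.gen, pack.gen, patch.gen, stats.gen, west.gen — 10 in total.
Values that change: assets.gen, audit.gen, beta.gen, bundle.txt, core.gen, omega.gen, opt.gen, pack.gen, patch.gen, stats.gen, west.gen.

First evaluation (everything demanded from the output):
  opt.gen = mul(-6, -6) = 36
  pack.gen = add(-6, -6) = -12
  stats.gen = neg(-12) = 12
  omega.gen = min2(-12, 12) = -12
  west.gen = absv(-12) = 12
  patch.gen = min2(12, 12) = 12
  beta.gen = min2(12, -12) = -12
  audit.gen = sub(-12, 12) = -24
  assets.gen = max2(36, -24) = 36
  core.gen = min2(12, 36) = 12

Propagation after the edit:
  opt.gen: runs — bundle.txt -6->7; bundle.txt -6->7; result 49.
  pack.gen: runs — bundle.txt -6->7; bundle.txt -6->7; result 14.
  stats.gen: runs — pack.gen -12->14; result -14.
  omega.gen: runs — pack.gen -12->14; stats.gen 12->-14; result -14.
  west.gen: runs — pack.gen -12->14; result 14.
  patch.gen: runs — stats.gen 12->-14; west.gen 12->14; result -14.
  beta.gen: runs — patch.gen 12->-14; omega.gen -12->-14; result -14.
  audit.gen: runs — beta.gen -12->-14; stats.gen 12->-14; result 0.
  assets.gen: runs — opt.gen 36->49; audit.gen -24->0; result 49.
  core.gen: runs — west.gen 12->14; assets.gen 36->49; result 14.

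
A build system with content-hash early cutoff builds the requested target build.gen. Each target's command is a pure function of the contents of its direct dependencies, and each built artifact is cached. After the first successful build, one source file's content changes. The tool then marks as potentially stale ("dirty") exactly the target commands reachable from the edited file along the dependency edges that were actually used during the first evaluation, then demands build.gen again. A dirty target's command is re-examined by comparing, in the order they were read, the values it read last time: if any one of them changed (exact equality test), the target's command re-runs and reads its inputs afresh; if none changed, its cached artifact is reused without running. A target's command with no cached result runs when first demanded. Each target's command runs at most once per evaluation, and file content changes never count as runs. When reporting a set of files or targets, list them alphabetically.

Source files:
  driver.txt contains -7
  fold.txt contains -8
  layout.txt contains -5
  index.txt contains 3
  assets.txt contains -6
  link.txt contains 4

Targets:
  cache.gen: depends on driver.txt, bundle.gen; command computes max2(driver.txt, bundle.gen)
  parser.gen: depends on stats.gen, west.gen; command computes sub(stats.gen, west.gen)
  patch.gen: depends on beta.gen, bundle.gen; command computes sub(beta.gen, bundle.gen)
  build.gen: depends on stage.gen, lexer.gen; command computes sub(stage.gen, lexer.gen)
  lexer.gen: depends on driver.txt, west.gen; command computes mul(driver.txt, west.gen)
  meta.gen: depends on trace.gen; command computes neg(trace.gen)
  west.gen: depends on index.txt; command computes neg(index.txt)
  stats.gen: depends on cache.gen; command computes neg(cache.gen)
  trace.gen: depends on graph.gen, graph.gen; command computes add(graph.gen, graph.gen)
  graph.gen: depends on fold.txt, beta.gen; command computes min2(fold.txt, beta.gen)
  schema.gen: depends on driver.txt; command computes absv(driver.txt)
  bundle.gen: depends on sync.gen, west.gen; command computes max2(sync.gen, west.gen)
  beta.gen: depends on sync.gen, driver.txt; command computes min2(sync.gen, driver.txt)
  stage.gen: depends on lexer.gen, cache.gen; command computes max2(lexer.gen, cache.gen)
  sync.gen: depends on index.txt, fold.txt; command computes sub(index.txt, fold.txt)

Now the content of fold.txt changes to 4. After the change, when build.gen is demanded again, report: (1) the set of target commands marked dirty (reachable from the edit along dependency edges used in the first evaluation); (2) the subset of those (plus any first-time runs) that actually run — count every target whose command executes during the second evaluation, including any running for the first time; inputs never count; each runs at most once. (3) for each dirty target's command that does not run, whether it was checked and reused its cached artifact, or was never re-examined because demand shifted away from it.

First evaluation (everything demanded from the output):
  sync.gen = sub(3, -8) = 11
  west.gen = neg(3) = -3
  bundle.gen = max2(11, -3) = 11
  cache.gen = max2(-7, 11) = 11
  lexer.gen = mul(-7, -3) = 21
  stage.gen = max2(21, 11) = 21
  build.gen = sub(21, 21) = 0

Propagation after the edit:
  sync.gen: runs — fold.txt -8->4; result -1.
  bundle.gen: runs — sync.gen 11->-1; result -1.
  cache.gen: runs — bundle.gen 11->-1; result -1.
  stage.gen: runs — cache.gen 11->-1; result 21 (same value as before).
  build.gen: checked — values it read are unchanged (stage.gen unchanged, lexer.gen unchanged); reused cached 0 without running.

Key observation: the change is absorbed at stage.gen — it re-runs but produces the same value, and the output's value is unchanged.

Marked dirty: build.gen, bundle.gen, cache.gen, stage.gen, sync.gen.
Target commands that run: bundle.gen, cache.gen, stage.gen, sync.gen — 4 in total.
Checked but reused from cache: build.gen.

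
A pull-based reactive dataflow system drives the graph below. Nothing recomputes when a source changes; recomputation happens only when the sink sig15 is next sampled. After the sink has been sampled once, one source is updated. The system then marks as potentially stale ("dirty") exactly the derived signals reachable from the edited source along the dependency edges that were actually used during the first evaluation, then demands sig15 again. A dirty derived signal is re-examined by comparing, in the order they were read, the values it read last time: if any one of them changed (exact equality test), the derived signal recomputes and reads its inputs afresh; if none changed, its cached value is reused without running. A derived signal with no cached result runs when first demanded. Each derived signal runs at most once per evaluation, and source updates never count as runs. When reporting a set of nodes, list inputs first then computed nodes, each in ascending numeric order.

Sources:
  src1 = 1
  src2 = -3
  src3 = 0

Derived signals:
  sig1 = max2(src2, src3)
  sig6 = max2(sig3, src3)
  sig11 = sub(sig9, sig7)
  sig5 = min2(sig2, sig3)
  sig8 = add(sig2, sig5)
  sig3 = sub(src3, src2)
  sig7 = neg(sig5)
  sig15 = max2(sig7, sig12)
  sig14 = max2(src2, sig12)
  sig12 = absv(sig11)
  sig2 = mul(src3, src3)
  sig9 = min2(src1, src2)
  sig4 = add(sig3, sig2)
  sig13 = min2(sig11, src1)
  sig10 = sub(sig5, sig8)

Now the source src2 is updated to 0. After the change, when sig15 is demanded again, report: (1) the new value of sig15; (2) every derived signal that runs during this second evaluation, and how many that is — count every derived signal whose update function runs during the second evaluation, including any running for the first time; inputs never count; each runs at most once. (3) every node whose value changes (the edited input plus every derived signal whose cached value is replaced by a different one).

First evaluation (everything demanded from the output):
  sig2 = mul(0, 0) = 0
  sig3 = sub(0, -3) = 3
  sig5 = min2(0, 3) = 0
  sig7 = neg(0) = 0
  sig9 = min2(1, -3) = -3
  sig11 = sub(-3, 0) = -3
  sig12 = absv(-3) = 3
  sig15 = max2(0, 3) = 3

Propagation after the edit:
  sig3: runs — src2 -3->0; result 0.
  sig5: runs — sig3 3->0; result 0 (same value as before).
  sig7: checked — values it read are unchanged (sig5 unchanged); reused cached 0 without running.
  sig9: runs — src2 -3->0; result 0.
  sig11: runs — sig9 -3->0; result 0.
  sig12: runs — sig11 -3->0; result 0.
  sig15: runs — sig12 3->0; result 0.

Key observation: the cutoff stops propagation at sig7 — its inputs' values are unchanged, so it reuses its cache.

New value of sig15: 0.
Derived signals that run: sig3, sig5, sig9, sig11, sig12, sig15 — 6 in total.
Values that change: src2, sig3, sig9, sig11, sig12, sig15.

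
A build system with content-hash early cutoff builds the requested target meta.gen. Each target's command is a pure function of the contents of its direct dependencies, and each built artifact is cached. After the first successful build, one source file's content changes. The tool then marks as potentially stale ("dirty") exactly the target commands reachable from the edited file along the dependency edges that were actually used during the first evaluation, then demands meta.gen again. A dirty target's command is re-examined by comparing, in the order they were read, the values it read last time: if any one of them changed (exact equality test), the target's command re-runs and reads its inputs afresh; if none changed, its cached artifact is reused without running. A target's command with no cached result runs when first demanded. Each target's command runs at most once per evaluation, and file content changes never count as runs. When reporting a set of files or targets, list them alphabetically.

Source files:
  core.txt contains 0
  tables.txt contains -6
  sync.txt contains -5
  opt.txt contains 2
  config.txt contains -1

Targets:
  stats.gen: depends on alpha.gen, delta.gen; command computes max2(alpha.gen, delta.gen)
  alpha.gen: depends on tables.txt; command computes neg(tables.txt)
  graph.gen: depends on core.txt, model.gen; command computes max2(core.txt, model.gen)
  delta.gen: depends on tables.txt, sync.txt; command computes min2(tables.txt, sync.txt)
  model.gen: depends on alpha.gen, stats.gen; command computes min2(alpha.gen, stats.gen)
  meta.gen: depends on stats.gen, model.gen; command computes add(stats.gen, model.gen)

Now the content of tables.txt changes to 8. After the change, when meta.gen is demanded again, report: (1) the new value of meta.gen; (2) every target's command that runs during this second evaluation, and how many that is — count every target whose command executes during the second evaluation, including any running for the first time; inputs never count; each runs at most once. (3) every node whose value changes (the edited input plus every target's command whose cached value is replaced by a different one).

First evaluation (everything demanded from the output):
  alpha.gen = neg(-6) = 6
  delta.gen = min2(-6, -5) = -6
  stats.gen = max2(6, -6) = 6
  model.gen = min2(6, 6) = 6
  meta.gen = add(6, 6) = 12

Propagation after the edit:
  alpha.gen: runs — tables.txt -6->8; result -8.
  delta.gen: runs — tables.txt -6->8; result -5.
  stats.gen: runs — alpha.gen 6->-8; delta.gen -6->-5; result -5.
  model.gen: runs — alpha.gen 6->-8; stats.gen 6->-5; result -8.
  meta.gen: runs — stats.gen 6->-5; model.gen 6->-8; result -13.

New value of meta.gen: -13.
Target commands that run: alpha.gen, delta.gen, meta.gen, model.gen, stats.gen — 5 in total.
Values that change: alpha.gen, delta.gen, meta.gen, model.gen, stats.gen, tables.txt.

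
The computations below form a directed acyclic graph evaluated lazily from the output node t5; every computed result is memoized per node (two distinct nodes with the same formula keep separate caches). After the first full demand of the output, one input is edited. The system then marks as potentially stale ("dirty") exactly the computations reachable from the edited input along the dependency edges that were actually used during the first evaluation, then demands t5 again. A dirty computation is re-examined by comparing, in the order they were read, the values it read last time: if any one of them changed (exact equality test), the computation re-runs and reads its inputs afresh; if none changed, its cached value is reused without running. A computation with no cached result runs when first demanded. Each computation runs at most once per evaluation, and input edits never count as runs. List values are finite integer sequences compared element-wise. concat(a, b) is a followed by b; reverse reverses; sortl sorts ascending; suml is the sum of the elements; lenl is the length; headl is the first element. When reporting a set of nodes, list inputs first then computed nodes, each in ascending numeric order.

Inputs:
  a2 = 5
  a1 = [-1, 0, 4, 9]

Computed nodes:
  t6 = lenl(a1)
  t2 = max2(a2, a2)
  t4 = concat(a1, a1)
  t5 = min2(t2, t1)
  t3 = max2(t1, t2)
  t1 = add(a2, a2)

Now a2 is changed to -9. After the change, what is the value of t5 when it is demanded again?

First demand of the output computes:
  t1 = add(5, 5) = 10
  t2 = max2(5, 5) = 5
  t5 = min2(5, 10) = 5

After the edit, cleaning proceeds:
  t1: a read changed (a2 5->-9; a2 5->-9) — executes, giving -18.
  t2: a read changed (a2 5->-9; a2 5->-9) — executes, giving -9.
  t5: a read changed (t2 5->-9; t1 10->-18) — executes, giving -18.

Demanding t5 again yields -18.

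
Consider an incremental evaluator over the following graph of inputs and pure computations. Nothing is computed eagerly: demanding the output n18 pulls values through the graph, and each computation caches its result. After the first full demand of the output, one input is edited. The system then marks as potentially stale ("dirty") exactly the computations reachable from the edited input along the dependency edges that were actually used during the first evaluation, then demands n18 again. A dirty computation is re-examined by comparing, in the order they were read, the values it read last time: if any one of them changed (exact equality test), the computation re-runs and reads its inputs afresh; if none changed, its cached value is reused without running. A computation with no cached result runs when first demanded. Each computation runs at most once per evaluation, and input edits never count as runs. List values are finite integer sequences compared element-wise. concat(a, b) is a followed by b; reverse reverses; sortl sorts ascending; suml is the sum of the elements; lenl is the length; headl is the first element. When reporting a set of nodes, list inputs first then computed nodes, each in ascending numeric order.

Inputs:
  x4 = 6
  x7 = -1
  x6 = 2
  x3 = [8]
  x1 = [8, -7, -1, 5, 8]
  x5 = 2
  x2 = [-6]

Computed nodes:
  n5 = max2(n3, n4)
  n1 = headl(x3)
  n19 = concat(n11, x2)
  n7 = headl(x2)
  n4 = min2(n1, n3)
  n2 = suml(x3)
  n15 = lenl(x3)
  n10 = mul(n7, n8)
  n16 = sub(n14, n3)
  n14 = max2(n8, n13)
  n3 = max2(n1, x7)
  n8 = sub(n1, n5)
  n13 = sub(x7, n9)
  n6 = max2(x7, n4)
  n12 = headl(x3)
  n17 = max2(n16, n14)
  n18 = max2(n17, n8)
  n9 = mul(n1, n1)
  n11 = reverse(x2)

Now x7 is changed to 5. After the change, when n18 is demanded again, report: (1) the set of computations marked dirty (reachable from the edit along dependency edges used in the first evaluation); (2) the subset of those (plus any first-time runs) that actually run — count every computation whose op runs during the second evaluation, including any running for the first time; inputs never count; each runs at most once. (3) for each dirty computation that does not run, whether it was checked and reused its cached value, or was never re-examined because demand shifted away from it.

Dirty set: n3, n4, n5, n8, n13, n14, n16, n17, n18.
Run set: n3, n13, n14 (3 run).
Re-examined without running (cache reused): n4, n5, n8, n16, n17, n18.
The important point: at n4 every value read last time is unchanged, so the dirty flag clears without a run.

Initial pass — values computed on the first demand:
  n1 = headl([8]) = 8
  n3 = max2(8, -1) = 8
  n4 = min2(8, 8) = 8
  n5 = max2(8, 8) = 8
  n8 = sub(8, 8) = 0
  n9 = mul(8, 8) = 64
  n13 = sub(-1, 64) = -65
  n14 = max2(0, -65) = 0
  n16 = sub(0, 8) = -8
  n17 = max2(-8, 0) = 0
  n18 = max2(0, 0) = 0

Second demand — change propagation:
  n3: re-runs because x7 -1->5; new result 8 (unchanged).
  n4: re-examined; everything it read last time is the same (n1 unchanged, n3 unchanged) — cache 8 kept, no run.
  n5: re-examined; everything it read last time is the same (n3 unchanged, n4 unchanged) — cache 8 kept, no run.
  n8: re-examined; everything it read last time is the same (n1 unchanged, n5 unchanged) — cache 0 kept, no run.
  n13: re-runs because x7 -1->5; new result -59.
  n14: re-runs because n13 -65->-59; new result 0 (unchanged).
  n16: re-examined; everything it read last time is the same (n14 unchanged, n3 unchanged) — cache -8 kept, no run.
  n17: re-examined; everything it read last time is the same (n16 unchanged, n14 unchanged) — cache 0 kept, no run.
  n18: re-examined; everything it read last time is the same (n17 unchanged, n8 unchanged) — cache 0 kept, no run.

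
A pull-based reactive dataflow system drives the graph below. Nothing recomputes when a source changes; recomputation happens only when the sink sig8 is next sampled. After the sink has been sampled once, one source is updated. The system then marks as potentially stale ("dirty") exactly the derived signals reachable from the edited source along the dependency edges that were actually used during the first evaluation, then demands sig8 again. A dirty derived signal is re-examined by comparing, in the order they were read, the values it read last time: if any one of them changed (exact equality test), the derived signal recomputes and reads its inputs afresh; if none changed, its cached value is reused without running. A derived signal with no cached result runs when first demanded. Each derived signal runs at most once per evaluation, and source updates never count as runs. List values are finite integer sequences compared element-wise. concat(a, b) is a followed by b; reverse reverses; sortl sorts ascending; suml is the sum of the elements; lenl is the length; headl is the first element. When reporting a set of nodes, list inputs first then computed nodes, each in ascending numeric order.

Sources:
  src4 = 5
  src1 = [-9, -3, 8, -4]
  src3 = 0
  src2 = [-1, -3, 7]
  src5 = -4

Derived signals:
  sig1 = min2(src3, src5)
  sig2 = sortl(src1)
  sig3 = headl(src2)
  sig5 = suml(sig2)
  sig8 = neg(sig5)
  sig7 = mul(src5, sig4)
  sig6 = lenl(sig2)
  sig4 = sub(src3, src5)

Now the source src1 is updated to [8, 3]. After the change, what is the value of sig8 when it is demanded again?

New value of sig8: -11.

First evaluation (everything demanded from the output):
  sig2 = sortl([-9, -3, 8, -4]) = [-9, -4, -3, 8]
  sig5 = suml([-9, -4, -3, 8]) = -8
  sig8 = neg(-8) = 8

Propagation after the edit:
  sig2: runs — src1 [-9, -3, 8, -4]->[8, 3]; result [3, 8].
  sig5: runs — sig2 [-9, -4, -3, 8]->[3, 8]; result 11.
  sig8: runs — sig5 -8->11; result -11.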